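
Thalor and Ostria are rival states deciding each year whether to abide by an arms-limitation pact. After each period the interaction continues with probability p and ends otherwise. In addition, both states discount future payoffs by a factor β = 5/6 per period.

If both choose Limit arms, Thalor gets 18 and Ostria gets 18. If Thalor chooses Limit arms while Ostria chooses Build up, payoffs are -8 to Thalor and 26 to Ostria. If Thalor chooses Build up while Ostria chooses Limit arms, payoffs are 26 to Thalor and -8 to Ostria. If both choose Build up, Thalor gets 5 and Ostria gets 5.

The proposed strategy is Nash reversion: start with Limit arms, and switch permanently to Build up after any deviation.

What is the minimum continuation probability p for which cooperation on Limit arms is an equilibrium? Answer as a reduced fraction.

With continuation probability p and discount β, the effective per-period discount factor is βp.
Grim-trigger IC: βp ≥ (26−18)/(26−5) = 8/21.
So p ≥ (8/21)/(5/6) = 16/35.

16/35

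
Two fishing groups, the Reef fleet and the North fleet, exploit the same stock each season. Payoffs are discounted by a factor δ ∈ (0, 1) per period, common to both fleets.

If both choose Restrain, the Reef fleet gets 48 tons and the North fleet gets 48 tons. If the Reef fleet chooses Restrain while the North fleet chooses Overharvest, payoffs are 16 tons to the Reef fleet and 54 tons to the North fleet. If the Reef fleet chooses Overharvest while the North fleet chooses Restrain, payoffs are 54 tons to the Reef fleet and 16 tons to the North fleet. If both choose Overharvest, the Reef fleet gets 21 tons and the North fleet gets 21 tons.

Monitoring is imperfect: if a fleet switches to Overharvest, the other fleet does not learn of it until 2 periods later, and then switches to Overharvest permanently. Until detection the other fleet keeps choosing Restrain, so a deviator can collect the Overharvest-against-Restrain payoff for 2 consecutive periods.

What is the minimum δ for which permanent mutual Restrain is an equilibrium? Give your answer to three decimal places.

0.426

Deviating for the 2 undetected periods gains 54−48 = 6 per period over cooperation, then loses 48−21 = 27 per period forever once punishment starts.
Gain: 6(1 + δ + … + δ^1); loss: 27·δ^2/(1−δ).
No profitable deviation ⇔ 6(1−δ^2) ≤ 27·δ^2, i.e. δ^2 ≥ 6/(6+27) = 2/11.
Hence δ ≥ (2/11)^(1/2) ≈ 0.426.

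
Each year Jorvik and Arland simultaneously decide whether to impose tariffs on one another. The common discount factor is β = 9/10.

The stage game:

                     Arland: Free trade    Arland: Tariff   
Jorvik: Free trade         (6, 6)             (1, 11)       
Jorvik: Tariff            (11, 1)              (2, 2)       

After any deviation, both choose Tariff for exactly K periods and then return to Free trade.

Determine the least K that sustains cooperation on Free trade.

2

Need Σ_{k=1}^{K} β^k ≥ (11−6)/(6−2) = 1.2500 at β = 9/10.
At K = 1 the sum is 0.9000 < 1.2500; at K = 2 it is 1.7100 ≥ 1.2500.
So the minimum punishment length is K = 2.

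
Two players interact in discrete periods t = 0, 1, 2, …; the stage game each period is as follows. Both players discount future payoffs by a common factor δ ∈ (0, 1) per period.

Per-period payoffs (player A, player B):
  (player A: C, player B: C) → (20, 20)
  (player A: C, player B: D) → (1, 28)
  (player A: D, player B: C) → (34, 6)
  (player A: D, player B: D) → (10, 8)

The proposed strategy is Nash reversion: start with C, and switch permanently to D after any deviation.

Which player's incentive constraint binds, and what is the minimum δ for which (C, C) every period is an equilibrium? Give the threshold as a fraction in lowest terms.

player A; δ ≥ 7/12

For player A: deviation gain 34−20 = 14, per-period punishment loss 20−10 = 10. IC gives δ ≥ 14/24 = 7/12.
For player B: gain 8, loss 12 per period, so δ ≥ 8/20 = 2/5.
The tighter constraint is player A's, so cooperation needs δ ≥ 7/12.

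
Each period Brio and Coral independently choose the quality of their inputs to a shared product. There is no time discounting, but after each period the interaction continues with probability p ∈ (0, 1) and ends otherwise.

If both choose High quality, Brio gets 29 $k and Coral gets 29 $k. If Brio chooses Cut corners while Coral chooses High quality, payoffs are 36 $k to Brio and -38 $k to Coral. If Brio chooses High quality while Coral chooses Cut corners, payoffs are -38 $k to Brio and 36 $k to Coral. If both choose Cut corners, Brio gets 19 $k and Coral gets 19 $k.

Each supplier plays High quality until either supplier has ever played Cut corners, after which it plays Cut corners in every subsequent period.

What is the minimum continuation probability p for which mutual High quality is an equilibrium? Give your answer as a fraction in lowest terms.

7/17

Expected cooperation value is 29 + p·29 + p²·29 + … = 29/(1−p); deviation gives 36 + p·19/(1−p).
29 ≥ 36(1−p) + 19p ⇒ 17p ≥ 7 ⇒ p ≥ 7/17.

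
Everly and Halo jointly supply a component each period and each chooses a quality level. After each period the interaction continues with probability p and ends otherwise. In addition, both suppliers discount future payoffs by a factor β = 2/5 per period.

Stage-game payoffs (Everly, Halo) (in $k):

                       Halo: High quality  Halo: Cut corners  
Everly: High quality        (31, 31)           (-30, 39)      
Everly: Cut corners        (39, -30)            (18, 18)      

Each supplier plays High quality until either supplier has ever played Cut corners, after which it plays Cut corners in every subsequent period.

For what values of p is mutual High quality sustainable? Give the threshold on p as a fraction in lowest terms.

20/21

With continuation probability p and discount β, the effective per-period discount factor is βp.
Grim-trigger IC: βp ≥ (39−31)/(39−18) = 8/21.
So p ≥ (8/21)/(2/5) = 20/21.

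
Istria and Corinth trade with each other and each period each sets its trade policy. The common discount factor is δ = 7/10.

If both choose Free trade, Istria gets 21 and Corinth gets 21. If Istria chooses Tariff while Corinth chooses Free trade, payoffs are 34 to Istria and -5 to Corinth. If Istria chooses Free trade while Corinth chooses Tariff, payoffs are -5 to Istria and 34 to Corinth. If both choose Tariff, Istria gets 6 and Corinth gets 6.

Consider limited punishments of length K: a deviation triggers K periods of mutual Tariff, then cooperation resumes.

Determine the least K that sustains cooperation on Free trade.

No profitable deviation requires (21−6)(δ+…+δ^K) ≥ 34−21, i.e. δ+…+δ^K ≥ 13/15 ≈ 0.8667.
With δ = 7/10, the partial sums are K=1: 0.7000, K=2: 1.1900.
K = 2 is the first length at which the sum reaches 0.8667.

2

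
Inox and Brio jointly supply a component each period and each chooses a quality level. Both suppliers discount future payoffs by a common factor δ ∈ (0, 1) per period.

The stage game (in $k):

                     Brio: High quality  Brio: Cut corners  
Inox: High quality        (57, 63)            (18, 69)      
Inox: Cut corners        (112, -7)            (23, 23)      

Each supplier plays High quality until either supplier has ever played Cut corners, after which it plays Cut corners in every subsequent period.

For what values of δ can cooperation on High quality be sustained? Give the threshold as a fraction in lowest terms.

55/89

Inox: cooperation gives 57 each period; deviation gives 112 once then 23 forever.
  57/(1−δ) ≥ 112 + 23δ/(1−δ) ⇒ δ ≥ 55/89.
Brio: cooperation gives 63 each period; deviation gives 69 once then 23 forever.
  δ ≥ 6/46 = 3/23.
Both must hold, so the binding constraint is Inox's: δ ≥ 55/89.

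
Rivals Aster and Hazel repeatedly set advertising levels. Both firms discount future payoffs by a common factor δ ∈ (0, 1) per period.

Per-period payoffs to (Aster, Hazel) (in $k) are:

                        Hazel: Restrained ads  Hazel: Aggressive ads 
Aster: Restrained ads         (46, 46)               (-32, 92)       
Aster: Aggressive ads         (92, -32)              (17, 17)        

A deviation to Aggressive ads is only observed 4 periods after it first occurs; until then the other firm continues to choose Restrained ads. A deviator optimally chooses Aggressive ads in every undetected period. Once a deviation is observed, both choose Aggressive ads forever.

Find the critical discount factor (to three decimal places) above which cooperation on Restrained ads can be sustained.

0.885

The best deviation is to choose Aggressive ads for all 4 undetected periods, earning 92 each, then 17 forever once detected.
Deviation value: 92(1−δ^4)/(1−δ) + 17δ^4/(1−δ); cooperation value: 46/(1−δ).
IC: 46 ≥ 92(1−δ^4) + 17δ^4 = 92 − 75δ^4.
So δ^4 ≥ 46/75, giving δ ≥ (46/75)^(1/4) ≈ 0.885.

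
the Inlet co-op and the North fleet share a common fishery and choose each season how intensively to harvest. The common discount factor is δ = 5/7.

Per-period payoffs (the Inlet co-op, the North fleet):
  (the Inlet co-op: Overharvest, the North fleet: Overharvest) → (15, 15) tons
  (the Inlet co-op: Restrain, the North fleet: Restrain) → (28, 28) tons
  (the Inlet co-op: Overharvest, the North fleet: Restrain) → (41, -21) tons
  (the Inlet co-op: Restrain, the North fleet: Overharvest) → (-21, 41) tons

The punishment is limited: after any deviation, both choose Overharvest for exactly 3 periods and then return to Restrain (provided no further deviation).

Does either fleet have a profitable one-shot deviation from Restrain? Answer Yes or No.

No

IC: δ+…+δ^3 ≥ (41−28)/(28−15) = 1.
At δ = 5/7: partial sum = 1.5889 ≥ 1.0000. Cooperation sustainable.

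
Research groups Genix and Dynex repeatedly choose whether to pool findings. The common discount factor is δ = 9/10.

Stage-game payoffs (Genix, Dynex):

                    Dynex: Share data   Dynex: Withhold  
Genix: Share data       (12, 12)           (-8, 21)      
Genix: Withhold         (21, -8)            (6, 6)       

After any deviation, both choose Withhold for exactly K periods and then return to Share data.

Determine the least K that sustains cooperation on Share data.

2

IC: δ(1−δ^K)/(1−δ) ≥ (21−12)/(12−6) = 3/2.
With δ = 9/10: need 1 − δ^K ≥ 3/2·(1−9/10)/(9/10), i.e. δ^K ≤ 0.8333.
Since (9/10)^1 = 0.9000 and (9/10)^2 = 0.8100, the smallest such K is 2.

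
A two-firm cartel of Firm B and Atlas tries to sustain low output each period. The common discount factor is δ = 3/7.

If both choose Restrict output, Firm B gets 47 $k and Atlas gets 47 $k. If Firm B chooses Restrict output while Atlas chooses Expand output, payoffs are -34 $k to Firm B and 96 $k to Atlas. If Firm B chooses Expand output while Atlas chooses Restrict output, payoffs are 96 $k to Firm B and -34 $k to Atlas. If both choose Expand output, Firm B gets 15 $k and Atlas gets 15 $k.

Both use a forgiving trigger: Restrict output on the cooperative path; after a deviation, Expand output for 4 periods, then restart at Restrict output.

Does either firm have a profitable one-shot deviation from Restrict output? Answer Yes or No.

Yes

IC: δ+…+δ^4 ≥ (96−47)/(47−15) = 49/32.
At δ = 3/7: partial sum = 0.7247 < 1.5312. Cooperation not sustainable.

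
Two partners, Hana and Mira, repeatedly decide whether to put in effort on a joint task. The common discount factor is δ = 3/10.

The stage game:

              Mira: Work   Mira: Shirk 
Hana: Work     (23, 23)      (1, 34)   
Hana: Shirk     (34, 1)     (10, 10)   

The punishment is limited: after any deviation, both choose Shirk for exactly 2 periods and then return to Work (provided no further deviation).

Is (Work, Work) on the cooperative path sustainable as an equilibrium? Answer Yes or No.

A one-shot deviation gives 34 now, then 10 for 2 periods, then back to 23.
Gain from deviating: (34−23) today; loss: (23−10) in each of the next 2 periods.
No-deviation condition: (23−10)(δ+…+δ^2) ≥ 34−23, i.e. δ+…+δ^2 ≥ 11/13.
At δ = 3/10: δ+…+δ^2 = 0.3900 < 0.8462.
So cooperation is not sustainable.

No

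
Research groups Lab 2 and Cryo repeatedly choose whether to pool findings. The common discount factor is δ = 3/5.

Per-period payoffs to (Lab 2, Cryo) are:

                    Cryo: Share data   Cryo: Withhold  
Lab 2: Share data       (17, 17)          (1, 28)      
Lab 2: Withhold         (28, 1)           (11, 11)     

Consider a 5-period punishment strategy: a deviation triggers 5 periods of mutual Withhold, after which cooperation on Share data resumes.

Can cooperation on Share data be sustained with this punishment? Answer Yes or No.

Comparing payoff streams over the 6 periods until play realigns: cooperate → 17(1+δ+…+δ^5); deviate → 28 + 11(δ+…+δ^5).
Cooperation is sustained iff (17−11)(δ+…+δ^5) ≥ 28−17.
δ+…+δ^5 = 3/5·(1−(3/5)^5)/(1−3/5) = 1.3834, and (28−17)/(17−11) = 1.8333.
1.3834 < 1.8333, so cooperation is not sustainable.

No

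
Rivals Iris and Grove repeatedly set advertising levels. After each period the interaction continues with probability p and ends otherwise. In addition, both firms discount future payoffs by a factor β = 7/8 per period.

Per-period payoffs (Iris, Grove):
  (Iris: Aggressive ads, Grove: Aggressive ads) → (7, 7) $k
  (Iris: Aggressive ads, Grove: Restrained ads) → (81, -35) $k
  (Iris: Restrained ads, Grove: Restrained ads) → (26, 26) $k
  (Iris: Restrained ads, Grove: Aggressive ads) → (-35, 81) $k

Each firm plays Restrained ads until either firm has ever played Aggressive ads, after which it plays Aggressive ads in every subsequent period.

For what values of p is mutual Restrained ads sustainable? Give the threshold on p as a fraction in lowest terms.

220/259

Expected continuation weight on next period's payoff is β·p = 7/8·p, which plays the role of the discount factor.
Cooperation requires 7/8·p ≥ (81−26)/(81−7) = 55/74, hence p ≥ 220/259.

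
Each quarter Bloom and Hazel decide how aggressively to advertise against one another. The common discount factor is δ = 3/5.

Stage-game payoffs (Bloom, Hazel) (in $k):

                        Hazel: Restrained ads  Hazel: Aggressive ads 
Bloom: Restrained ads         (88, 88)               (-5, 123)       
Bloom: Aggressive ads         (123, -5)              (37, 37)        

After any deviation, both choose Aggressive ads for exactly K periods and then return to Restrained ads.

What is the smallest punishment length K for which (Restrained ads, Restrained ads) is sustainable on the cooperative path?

2

Need Σ_{k=1}^{K} δ^k ≥ (123−88)/(88−37) = 0.6863 at δ = 3/5.
At K = 1 the sum is 0.6000 < 0.6863; at K = 2 it is 0.9600 ≥ 0.6863.
So the minimum punishment length is K = 2.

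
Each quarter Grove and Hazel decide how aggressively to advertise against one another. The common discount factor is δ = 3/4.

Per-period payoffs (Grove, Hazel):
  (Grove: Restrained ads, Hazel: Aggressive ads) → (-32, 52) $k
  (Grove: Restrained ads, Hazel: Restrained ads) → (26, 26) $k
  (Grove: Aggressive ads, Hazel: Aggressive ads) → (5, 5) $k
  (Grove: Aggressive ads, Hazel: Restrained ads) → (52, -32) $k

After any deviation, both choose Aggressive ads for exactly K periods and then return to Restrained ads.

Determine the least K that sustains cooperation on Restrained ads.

No profitable deviation requires (26−5)(δ+…+δ^K) ≥ 52−26, i.e. δ+…+δ^K ≥ 26/21 ≈ 1.2381.
With δ = 3/4, the partial sums are K=1: 0.7500, K=2: 1.3125.
K = 2 is the first length at which the sum reaches 1.2381.

2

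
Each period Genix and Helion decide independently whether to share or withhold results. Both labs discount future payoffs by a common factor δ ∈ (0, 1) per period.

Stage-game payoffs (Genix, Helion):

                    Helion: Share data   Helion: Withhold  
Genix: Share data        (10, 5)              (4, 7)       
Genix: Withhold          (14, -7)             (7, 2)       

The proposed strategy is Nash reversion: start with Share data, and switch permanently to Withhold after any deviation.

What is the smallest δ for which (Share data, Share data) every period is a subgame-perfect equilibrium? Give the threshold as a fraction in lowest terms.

4/7

For Genix: deviation gain 14−10 = 4, per-period punishment loss 10−7 = 3. IC gives δ ≥ 4/7.
For Helion: gain 2, loss 3 per period, so δ ≥ 2/5.
The tighter constraint is Genix's, so cooperation needs δ ≥ 4/7.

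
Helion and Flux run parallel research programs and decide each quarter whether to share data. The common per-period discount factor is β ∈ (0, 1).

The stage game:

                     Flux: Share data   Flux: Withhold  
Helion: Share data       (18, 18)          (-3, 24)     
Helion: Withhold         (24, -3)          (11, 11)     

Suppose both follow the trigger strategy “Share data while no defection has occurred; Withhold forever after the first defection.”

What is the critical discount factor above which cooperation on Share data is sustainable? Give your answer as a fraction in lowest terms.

6/13

Cooperation forever yields 18 each period: 18/(1−β).
Deviating yields 24 once, then 11 forever: 24 + 11β/(1−β).
No profitable deviation requires 18/(1−β) ≥ 24 + 11β/(1−β).
Multiplying by (1−β): 18 ≥ 24(1−β) + 11β = 24 − 13β.
So 13β ≥ 6, i.e. β ≥ 6/13.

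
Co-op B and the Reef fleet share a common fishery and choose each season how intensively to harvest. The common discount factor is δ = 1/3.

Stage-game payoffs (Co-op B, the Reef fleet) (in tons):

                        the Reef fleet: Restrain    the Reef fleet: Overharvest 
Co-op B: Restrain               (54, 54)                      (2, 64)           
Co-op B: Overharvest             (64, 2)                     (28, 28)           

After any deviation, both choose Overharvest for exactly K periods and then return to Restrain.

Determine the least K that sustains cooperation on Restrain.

No profitable deviation requires (54−28)(δ+…+δ^K) ≥ 64−54, i.e. δ+…+δ^K ≥ 5/13 ≈ 0.3846.
With δ = 1/3, the partial sums are K=1: 0.3333, K=2: 0.4444.
K = 2 is the first length at which the sum reaches 0.3846.

2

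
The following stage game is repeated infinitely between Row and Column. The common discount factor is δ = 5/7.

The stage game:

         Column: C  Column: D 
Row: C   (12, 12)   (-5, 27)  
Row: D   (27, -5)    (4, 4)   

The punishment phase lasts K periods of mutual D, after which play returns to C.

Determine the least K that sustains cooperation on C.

5

No profitable deviation requires (12−4)(δ+…+δ^K) ≥ 27−12, i.e. δ+…+δ^K ≥ 15/8 ≈ 1.8750.
With δ = 5/7, the partial sums are K=1: 0.7143, K=2: 1.2245, K=3: 1.5889, K=4: 1.8492, K=5: 2.0352.
K = 5 is the first length at which the sum reaches 1.8750.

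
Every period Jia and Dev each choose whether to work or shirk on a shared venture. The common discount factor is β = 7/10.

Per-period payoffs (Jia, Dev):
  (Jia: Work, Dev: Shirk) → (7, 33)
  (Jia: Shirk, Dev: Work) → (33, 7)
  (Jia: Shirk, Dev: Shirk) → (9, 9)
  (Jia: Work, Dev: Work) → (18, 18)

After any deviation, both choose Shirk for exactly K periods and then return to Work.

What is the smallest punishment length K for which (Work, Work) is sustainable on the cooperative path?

4

Need Σ_{k=1}^{K} β^k ≥ (33−18)/(18−9) = 1.6667 at β = 7/10.
At K = 3 the sum is 1.5330 < 1.6667; at K = 4 it is 1.7731 ≥ 1.6667.
So the minimum punishment length is K = 4.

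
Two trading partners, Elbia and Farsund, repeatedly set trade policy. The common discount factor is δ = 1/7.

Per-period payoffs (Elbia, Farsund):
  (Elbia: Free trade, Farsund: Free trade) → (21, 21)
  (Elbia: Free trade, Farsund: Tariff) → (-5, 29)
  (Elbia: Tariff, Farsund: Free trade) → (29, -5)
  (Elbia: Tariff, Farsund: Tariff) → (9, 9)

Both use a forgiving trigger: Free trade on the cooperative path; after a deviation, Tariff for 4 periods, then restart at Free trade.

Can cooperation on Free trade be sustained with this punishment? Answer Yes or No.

No

IC: δ+…+δ^4 ≥ (29−21)/(21−9) = 2/3.
At δ = 1/7: partial sum = 0.1666 < 0.6667. Cooperation not sustainable.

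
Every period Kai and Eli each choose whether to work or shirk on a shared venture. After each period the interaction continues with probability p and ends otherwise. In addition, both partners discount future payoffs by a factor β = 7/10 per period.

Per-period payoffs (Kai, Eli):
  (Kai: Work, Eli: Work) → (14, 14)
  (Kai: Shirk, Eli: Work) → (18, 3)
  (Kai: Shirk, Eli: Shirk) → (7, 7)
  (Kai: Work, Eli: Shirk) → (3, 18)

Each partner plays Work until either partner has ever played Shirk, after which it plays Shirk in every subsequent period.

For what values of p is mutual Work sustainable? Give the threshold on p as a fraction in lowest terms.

With continuation probability p and discount β, the effective per-period discount factor is βp.
Grim-trigger IC: βp ≥ (18−14)/(18−7) = 4/11.
So p ≥ (4/11)/(7/10) = 40/77.

40/77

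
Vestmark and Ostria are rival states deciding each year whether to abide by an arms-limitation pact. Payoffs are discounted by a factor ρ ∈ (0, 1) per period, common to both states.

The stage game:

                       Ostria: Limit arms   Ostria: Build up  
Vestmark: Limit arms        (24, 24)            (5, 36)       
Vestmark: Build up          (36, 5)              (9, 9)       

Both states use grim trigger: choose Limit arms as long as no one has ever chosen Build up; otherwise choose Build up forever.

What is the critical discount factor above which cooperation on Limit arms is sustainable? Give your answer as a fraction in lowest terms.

4/9

Under grim trigger the critical discount factor is (T−C)/(T−P) with T = 36, C = 24, P = 9.
ρ* = (36−24)/(36−9) = 12/27 = 4/9.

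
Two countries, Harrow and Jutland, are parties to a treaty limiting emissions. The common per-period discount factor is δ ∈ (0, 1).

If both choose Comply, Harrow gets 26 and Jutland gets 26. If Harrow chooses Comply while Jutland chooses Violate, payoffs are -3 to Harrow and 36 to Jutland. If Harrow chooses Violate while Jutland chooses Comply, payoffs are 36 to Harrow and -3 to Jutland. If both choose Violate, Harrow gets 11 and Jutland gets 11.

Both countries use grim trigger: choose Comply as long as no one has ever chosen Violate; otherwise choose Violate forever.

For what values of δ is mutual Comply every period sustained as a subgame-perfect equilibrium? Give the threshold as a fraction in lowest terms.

One-period gain from deviating is 36 − 26 = 10. The loss is 26 − 11 = 15 in every subsequent period, with present value 15·δ/(1−δ).
Deviation is unprofitable when 15·δ/(1−δ) ≥ 10, i.e. δ/(1−δ) ≥ 2/3.
Equivalently δ ≥ 10/(10+15) = 2/5.

2/5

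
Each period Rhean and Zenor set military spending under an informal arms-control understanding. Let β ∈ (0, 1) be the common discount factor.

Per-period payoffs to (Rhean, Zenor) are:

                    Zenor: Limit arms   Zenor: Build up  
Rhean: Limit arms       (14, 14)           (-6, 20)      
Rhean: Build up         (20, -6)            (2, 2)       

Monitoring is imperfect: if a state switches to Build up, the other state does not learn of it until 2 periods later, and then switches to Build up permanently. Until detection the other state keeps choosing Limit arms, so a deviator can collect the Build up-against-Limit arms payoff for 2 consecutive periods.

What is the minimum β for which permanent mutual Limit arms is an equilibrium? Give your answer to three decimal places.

The best deviation is to choose Build up for all 2 undetected periods, earning 20 each, then 2 forever once detected.
Deviation value: 20(1−β^2)/(1−β) + 2β^2/(1−β); cooperation value: 14/(1−β).
IC: 14 ≥ 20(1−β^2) + 2β^2 = 20 − 18β^2.
So β^2 ≥ 6/18 = 1/3, giving β ≥ (1/3)^(1/2) ≈ 0.577.

0.577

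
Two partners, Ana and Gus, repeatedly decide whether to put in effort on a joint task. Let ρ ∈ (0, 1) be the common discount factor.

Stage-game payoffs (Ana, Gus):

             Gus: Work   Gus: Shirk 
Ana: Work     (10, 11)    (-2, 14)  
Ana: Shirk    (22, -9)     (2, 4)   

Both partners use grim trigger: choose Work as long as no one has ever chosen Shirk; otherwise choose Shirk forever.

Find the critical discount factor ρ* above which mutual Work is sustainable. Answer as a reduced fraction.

3/5

Ana's threshold: (22−10)/(22−2) = 3/5.
Gus's threshold: (14−11)/(14−4) = 3/10.
3/5 > 3/10, so Ana binds and ρ* = 3/5.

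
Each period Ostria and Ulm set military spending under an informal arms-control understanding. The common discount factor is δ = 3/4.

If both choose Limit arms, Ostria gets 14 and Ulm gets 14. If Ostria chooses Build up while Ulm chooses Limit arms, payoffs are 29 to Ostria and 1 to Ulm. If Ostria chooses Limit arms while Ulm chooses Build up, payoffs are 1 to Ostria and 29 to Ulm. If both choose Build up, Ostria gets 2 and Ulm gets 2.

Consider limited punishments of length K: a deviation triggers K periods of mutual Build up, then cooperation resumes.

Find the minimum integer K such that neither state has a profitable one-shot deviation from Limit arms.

Need Σ_{k=1}^{K} δ^k ≥ (29−14)/(14−2) = 1.2500 at δ = 3/4.
At K = 1 the sum is 0.7500 < 1.2500; at K = 2 it is 1.3125 ≥ 1.2500.
So the minimum punishment length is K = 2.

2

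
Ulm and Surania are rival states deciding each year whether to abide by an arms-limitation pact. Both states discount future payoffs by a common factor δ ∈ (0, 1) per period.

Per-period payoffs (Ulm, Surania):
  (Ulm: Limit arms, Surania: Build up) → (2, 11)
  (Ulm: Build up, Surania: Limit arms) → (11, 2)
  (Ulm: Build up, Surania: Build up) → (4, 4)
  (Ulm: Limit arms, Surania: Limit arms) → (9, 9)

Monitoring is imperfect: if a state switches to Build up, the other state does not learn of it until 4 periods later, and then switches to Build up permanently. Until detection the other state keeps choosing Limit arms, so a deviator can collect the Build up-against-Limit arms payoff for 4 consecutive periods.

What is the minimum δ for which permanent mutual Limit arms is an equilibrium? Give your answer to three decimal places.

Deviating for the 4 undetected periods gains 11−9 = 2 per period over cooperation, then loses 9−4 = 5 per period forever once punishment starts.
Gain: 2(1 + δ + … + δ^3); loss: 5·δ^4/(1−δ).
No profitable deviation ⇔ 2(1−δ^4) ≤ 5·δ^4, i.e. δ^4 ≥ 2/(2+5) = 2/7.
Hence δ ≥ (2/7)^(1/4) ≈ 0.731.

0.731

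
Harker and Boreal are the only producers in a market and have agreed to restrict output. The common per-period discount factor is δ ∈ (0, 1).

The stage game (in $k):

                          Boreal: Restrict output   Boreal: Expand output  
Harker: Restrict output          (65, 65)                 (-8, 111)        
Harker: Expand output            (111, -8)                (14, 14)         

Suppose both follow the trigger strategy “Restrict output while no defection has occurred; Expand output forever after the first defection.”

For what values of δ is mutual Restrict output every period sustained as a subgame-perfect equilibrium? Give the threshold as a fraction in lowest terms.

One-period gain from deviating is 111 − 65 = 46. The loss is 65 − 14 = 51 in every subsequent period, with present value 51·δ/(1−δ).
Deviation is unprofitable when 51·δ/(1−δ) ≥ 46, i.e. δ/(1−δ) ≥ 46/51.
Equivalently δ ≥ 46/(46+51) = 46/97.

46/97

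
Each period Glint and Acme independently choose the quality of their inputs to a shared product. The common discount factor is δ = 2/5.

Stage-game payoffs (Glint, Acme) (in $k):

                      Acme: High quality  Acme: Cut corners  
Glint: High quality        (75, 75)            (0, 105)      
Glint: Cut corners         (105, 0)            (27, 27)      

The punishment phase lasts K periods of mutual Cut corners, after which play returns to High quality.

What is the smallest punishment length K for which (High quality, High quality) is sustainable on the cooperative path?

No profitable deviation requires (75−27)(δ+…+δ^K) ≥ 105−75, i.e. δ+…+δ^K ≥ 5/8 ≈ 0.6250.
With δ = 2/5, the partial sums are K=1: 0.4000, K=2: 0.5600, K=3: 0.6240, K=4: 0.6496.
K = 4 is the first length at which the sum reaches 0.6250.

4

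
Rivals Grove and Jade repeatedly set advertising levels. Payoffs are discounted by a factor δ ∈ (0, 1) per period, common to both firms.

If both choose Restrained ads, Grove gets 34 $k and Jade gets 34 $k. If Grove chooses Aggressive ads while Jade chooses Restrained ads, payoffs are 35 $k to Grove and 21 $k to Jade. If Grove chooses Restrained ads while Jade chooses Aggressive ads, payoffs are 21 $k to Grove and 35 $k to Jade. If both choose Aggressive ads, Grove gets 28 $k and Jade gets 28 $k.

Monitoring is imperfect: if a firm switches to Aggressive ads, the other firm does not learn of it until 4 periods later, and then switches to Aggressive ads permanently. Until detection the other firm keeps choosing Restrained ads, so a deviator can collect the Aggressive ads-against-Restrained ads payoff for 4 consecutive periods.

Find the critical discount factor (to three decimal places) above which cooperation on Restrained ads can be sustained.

0.615

A deviator earns 35 for 4 periods, then 28 forever; cooperating earns 34 forever. Multiplying the IC by (1−δ):
34 ≥ 35(1−δ^4) + 28δ^4, so 7·δ^4 ≥ 1 and δ^4 ≥ 1/7.
δ ≥ (1/7)^(1/4) ≈ 0.615.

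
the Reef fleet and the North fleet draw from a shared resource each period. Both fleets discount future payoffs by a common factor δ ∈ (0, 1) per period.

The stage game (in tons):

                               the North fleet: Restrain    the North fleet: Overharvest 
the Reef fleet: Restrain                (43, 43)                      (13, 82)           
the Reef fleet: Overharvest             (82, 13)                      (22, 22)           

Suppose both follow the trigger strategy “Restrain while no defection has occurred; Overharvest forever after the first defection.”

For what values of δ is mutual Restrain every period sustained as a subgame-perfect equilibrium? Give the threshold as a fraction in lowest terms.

13/20

43/(1−δ) ≥ 82 + 22δ/(1−δ)
43 ≥ 82 − 60δ
δ ≥ 39/60 = 13/20.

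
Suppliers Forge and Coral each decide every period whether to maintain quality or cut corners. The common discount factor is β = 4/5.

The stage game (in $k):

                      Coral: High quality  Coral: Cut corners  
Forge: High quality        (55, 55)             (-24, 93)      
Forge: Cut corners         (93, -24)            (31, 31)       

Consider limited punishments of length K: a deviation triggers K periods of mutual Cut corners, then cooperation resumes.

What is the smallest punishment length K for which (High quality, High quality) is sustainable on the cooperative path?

Need Σ_{k=1}^{K} β^k ≥ (93−55)/(55−31) = 1.5833 at β = 4/5.
At K = 2 the sum is 1.4400 < 1.5833; at K = 3 it is 1.9520 ≥ 1.5833.
So the minimum punishment length is K = 3.

3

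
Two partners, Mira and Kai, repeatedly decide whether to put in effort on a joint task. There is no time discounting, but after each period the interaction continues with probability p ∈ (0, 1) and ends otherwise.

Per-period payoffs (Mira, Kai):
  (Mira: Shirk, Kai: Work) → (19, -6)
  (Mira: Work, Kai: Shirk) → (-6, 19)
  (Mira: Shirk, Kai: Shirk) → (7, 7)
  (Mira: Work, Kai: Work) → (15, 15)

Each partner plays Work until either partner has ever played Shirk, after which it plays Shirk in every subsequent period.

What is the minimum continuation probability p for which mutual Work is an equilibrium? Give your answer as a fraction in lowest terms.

1/3

Expected cooperation value is 15 + p·15 + p²·15 + … = 15/(1−p); deviation gives 19 + p·7/(1−p).
15 ≥ 19(1−p) + 7p ⇒ 12p ≥ 4 ⇒ p ≥ 4/12 = 1/3.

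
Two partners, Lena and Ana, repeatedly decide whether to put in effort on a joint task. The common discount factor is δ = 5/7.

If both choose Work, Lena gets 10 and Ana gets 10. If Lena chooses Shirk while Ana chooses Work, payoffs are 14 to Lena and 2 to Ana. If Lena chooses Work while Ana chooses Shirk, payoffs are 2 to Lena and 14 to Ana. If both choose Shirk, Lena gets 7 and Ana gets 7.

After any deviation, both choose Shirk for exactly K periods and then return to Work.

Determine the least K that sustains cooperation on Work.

No profitable deviation requires (10−7)(δ+…+δ^K) ≥ 14−10, i.e. δ+…+δ^K ≥ 4/3 ≈ 1.3333.
With δ = 5/7, the partial sums are K=1: 0.7143, K=2: 1.2245, K=3: 1.5889.
K = 3 is the first length at which the sum reaches 1.3333.

3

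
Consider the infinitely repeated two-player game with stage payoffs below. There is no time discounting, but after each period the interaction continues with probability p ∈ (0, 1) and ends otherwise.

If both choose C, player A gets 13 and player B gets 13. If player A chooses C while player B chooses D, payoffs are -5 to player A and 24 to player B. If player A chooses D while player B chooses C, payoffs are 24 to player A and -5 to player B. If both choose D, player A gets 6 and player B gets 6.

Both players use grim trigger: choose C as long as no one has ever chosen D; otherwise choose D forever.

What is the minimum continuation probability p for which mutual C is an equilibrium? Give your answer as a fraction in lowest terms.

Expected cooperation value is 13 + p·13 + p²·13 + … = 13/(1−p); deviation gives 24 + p·6/(1−p).
13 ≥ 24(1−p) + 6p ⇒ 18p ≥ 11 ⇒ p ≥ 11/18.

11/18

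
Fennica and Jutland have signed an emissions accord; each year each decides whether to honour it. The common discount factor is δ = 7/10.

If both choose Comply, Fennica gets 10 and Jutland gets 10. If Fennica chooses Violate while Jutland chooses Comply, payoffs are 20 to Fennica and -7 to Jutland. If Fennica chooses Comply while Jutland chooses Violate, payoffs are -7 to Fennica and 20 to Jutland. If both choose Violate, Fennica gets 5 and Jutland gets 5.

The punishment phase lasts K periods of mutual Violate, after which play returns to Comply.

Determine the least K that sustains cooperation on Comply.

Need Σ_{k=1}^{K} δ^k ≥ (20−10)/(10−5) = 2.0000 at δ = 7/10.
At K = 5 the sum is 1.9412 < 2.0000; at K = 6 it is 2.0588 ≥ 2.0000.
So the minimum punishment length is K = 6.

6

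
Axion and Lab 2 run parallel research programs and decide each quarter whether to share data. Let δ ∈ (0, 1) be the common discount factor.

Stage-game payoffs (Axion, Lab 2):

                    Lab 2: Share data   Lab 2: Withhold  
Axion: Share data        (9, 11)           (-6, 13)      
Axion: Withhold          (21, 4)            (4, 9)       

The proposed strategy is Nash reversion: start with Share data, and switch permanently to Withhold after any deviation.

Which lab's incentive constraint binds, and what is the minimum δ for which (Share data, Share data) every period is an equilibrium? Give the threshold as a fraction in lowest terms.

Axion: cooperation gives 9 each period; deviation gives 21 once then 4 forever.
  9/(1−δ) ≥ 21 + 4δ/(1−δ) ⇒ δ ≥ 12/17.
Lab 2: cooperation gives 11 each period; deviation gives 13 once then 9 forever.
  δ ≥ 2/4 = 1/2.
Both must hold, so the binding constraint is Axion's: δ ≥ 12/17.

Axion; δ ≥ 12/17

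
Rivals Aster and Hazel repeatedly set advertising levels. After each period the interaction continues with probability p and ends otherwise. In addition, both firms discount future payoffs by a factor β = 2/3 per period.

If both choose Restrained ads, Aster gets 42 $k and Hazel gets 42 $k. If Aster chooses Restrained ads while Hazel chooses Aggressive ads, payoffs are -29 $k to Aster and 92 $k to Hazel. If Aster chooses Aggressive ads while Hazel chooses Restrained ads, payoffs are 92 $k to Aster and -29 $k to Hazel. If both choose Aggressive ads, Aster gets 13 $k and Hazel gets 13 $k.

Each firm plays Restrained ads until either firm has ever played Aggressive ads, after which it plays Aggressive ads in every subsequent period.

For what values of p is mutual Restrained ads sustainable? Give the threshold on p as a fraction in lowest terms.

Expected continuation weight on next period's payoff is β·p = 2/3·p, which plays the role of the discount factor.
Cooperation requires 2/3·p ≥ (92−42)/(92−13) = 50/79, hence p ≥ 75/79.

75/79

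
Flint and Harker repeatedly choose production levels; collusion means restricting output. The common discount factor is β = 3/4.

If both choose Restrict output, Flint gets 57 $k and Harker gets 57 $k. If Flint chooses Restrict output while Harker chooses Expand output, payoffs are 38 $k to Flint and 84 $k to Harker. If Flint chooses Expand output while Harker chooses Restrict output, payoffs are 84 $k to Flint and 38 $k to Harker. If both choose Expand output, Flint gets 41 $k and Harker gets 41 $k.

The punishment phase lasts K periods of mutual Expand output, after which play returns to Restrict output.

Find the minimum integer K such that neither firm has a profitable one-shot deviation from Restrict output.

Need Σ_{k=1}^{K} β^k ≥ (84−57)/(57−41) = 1.6875 at β = 3/4.
At K = 2 the sum is 1.3125 < 1.6875; at K = 3 it is 1.7344 ≥ 1.6875.
So the minimum punishment length is K = 3.

3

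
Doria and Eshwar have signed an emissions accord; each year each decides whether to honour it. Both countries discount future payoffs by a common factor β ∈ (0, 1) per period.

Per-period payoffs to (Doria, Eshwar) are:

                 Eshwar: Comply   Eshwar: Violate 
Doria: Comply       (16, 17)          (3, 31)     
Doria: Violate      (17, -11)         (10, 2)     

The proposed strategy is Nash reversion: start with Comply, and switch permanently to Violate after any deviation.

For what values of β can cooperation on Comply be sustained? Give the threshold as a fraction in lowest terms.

Doria's threshold: (17−16)/(17−10) = 1/7.
Eshwar's threshold: (31−17)/(31−2) = 14/29.
1/7 < 14/29, so Eshwar binds and β* = 14/29.

14/29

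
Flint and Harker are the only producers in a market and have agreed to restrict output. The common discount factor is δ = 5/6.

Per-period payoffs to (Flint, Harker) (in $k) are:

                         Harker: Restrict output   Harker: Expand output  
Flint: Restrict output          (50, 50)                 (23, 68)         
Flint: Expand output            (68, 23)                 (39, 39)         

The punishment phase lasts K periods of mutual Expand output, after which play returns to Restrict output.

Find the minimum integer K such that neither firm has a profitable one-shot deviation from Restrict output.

3

No profitable deviation requires (50−39)(δ+…+δ^K) ≥ 68−50, i.e. δ+…+δ^K ≥ 18/11 ≈ 1.6364.
With δ = 5/6, the partial sums are K=1: 0.8333, K=2: 1.5278, K=3: 2.1065.
K = 3 is the first length at which the sum reaches 1.6364.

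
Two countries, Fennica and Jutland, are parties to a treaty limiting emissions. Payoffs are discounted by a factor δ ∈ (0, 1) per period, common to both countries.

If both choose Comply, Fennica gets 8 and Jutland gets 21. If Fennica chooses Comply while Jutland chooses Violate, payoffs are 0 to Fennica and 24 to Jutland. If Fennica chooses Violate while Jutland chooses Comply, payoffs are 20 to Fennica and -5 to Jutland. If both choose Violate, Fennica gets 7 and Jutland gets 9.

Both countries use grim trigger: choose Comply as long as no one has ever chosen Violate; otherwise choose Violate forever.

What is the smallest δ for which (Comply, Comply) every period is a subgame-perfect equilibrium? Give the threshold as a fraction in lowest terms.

12/13

Fennica: cooperation gives 8 each period; deviation gives 20 once then 7 forever.
  8/(1−δ) ≥ 20 + 7δ/(1−δ) ⇒ δ ≥ 12/13.
Jutland: cooperation gives 21 each period; deviation gives 24 once then 9 forever.
  δ ≥ 3/15 = 1/5.
Both must hold, so the binding constraint is Fennica's: δ ≥ 12/13.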